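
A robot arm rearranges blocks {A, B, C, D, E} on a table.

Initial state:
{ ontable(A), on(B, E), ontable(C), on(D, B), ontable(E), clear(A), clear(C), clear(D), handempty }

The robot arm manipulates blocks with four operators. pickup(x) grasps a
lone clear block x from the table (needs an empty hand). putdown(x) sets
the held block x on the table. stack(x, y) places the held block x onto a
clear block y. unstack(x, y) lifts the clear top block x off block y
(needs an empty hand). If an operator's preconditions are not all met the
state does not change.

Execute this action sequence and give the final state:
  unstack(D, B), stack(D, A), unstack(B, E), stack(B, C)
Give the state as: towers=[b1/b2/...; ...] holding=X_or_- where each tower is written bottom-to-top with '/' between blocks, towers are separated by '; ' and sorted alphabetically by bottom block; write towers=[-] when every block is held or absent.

towers=[A/D; C/B; E] holding=-

step 1 (unstack(D, B)): towers=[A; C; E/B] holding=D
step 2 (stack(D, A)): towers=[A/D; C; E/B] holding=-
step 3 (unstack(B, E)): towers=[A/D; C; E] holding=B
step 4 (stack(B, C)): towers=[A/D; C/B; E] holding=-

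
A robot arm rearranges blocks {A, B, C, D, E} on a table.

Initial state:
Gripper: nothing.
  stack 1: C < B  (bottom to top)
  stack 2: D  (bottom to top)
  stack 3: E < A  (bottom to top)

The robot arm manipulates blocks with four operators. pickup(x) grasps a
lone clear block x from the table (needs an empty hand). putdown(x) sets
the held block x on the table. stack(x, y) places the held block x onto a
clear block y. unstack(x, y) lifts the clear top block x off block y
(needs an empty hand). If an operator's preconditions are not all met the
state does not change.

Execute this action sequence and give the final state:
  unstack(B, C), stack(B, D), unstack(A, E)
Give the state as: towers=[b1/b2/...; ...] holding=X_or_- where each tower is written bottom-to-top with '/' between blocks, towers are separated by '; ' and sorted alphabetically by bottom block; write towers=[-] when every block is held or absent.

step 1 (unstack(B, C)): towers=[C; D; E/A] holding=B
step 2 (stack(B, D)): towers=[C; D/B; E/A] holding=-
step 3 (unstack(A, E)): towers=[C; D/B; E] holding=A

towers=[C; D/B; E] holding=A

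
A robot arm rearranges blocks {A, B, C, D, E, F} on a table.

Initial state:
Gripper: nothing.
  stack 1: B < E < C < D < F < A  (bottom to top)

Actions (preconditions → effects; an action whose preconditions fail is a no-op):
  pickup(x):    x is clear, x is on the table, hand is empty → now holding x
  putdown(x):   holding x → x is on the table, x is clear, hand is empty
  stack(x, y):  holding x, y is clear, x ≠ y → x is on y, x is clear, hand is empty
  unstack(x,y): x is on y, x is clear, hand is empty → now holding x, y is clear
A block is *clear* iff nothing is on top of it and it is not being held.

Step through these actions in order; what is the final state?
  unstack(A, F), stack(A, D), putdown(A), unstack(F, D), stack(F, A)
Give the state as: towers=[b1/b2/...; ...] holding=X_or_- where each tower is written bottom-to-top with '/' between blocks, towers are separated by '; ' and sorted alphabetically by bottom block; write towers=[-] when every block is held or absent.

step 1 (unstack(A, F)): towers=[B/E/C/D/F] holding=A
step 2 (stack(A, D)) [no-op]: towers=[B/E/C/D/F] holding=A
step 3 (putdown(A)): towers=[A; B/E/C/D/F] holding=-
step 4 (unstack(F, D)): towers=[A; B/E/C/D] holding=F
step 5 (stack(F, A)): towers=[A/F; B/E/C/D] holding=-

towers=[A/F; B/E/C/D] holding=-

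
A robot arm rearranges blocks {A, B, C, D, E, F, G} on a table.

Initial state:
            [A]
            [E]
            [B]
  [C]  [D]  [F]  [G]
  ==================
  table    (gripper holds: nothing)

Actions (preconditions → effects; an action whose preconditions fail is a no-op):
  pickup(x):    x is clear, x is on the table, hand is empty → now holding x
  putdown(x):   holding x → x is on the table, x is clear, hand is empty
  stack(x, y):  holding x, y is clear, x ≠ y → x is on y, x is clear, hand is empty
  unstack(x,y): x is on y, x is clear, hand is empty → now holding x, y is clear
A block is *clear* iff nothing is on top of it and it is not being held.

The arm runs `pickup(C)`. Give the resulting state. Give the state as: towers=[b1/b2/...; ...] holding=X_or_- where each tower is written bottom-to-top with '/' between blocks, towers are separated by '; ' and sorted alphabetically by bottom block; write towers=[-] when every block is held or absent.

towers=[D; F/B/E/A; G] holding=C

before: towers=[C; D; F/B/E/A; G] holding=-
pre[pickup(C)]: clear(C) yes, ontable(C) yes, handempty yes
all met → apply pickup(C)
after:  towers=[D; F/B/E/A; G] holding=C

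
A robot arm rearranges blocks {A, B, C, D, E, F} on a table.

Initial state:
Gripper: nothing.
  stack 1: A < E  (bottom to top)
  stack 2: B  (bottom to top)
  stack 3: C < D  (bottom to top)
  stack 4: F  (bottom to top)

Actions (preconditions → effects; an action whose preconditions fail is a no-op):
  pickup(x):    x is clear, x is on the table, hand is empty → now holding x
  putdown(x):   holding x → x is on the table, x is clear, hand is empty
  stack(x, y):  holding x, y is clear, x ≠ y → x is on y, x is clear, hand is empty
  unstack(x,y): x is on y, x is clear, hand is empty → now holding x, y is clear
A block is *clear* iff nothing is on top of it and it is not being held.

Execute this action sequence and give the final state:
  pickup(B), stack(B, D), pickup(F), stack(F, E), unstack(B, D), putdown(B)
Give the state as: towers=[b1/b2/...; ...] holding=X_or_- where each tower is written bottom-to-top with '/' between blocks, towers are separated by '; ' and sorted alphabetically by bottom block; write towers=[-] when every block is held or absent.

towers=[A/E/F; B; C/D] holding=-

step 1 (pickup(B)): towers=[A/E; C/D; F] holding=B
step 2 (stack(B, D)): towers=[A/E; C/D/B; F] holding=-
step 3 (pickup(F)): towers=[A/E; C/D/B] holding=F
step 4 (stack(F, E)): towers=[A/E/F; C/D/B] holding=-
step 5 (unstack(B, D)): towers=[A/E/F; C/D] holding=B
step 6 (putdown(B)): towers=[A/E/F; B; C/D] holding=-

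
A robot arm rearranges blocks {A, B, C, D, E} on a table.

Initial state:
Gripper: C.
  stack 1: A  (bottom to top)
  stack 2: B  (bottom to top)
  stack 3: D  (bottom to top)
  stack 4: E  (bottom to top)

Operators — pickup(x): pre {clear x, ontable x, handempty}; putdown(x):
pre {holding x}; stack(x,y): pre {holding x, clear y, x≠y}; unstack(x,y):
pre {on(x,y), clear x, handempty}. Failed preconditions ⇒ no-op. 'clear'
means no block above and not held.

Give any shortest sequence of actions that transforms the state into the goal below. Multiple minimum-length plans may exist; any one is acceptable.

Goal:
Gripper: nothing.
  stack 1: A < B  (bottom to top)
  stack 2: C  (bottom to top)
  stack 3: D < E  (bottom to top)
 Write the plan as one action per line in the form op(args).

putdown(C)
pickup(B)
stack(B, A)
pickup(E)
stack(E, D)

step 1 (putdown(C)): towers=[A; B; C; D; E] holding=-
step 2 (pickup(B)): towers=[A; C; D; E] holding=B
step 3 (stack(B, A)): towers=[A/B; C; D; E] holding=-
step 4 (pickup(E)): towers=[A/B; C; D] holding=E
step 5 (stack(E, D)): towers=[A/B; C; D/E] holding=-
goal check: towers=[A/B; C; D/E] holding=- — reached (length 5, optimal by BFS)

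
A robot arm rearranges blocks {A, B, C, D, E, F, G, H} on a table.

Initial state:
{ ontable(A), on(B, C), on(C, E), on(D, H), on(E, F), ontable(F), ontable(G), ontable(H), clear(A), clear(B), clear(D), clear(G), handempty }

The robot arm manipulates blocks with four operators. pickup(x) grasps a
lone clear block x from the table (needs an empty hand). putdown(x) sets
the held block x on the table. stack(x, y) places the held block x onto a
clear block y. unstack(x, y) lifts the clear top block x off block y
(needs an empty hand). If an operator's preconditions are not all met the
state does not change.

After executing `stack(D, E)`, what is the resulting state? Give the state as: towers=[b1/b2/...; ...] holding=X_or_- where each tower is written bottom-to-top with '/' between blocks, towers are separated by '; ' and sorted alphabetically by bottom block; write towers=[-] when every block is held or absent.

towers=[A; F/E/C/B; G; H/D] holding=-

before: towers=[A; F/E/C/B; G; H/D] holding=-
pre[stack(D, E)]: holding(D) no, clear(E) no, D≠E yes
holding(D), clear(E) unmet → stack(D, E) is a no-op
after:  towers=[A; F/E/C/B; G; H/D] holding=-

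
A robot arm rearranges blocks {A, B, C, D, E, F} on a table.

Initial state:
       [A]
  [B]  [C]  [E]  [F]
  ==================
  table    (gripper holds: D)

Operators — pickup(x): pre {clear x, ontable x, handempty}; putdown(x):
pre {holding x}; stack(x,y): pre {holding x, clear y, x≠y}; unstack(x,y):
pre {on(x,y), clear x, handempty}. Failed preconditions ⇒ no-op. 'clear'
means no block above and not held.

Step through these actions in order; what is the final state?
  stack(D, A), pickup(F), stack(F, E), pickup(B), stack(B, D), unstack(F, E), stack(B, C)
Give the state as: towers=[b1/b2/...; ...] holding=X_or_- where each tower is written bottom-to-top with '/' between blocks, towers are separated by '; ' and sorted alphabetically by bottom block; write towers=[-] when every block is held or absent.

towers=[C/A/D/B; E] holding=F

step 1 (stack(D, A)): towers=[B; C/A/D; E; F] holding=-
step 2 (pickup(F)): towers=[B; C/A/D; E] holding=F
step 3 (stack(F, E)): towers=[B; C/A/D; E/F] holding=-
step 4 (pickup(B)): towers=[C/A/D; E/F] holding=B
step 5 (stack(B, D)): towers=[C/A/D/B; E/F] holding=-
step 6 (unstack(F, E)): towers=[C/A/D/B; E] holding=F
step 7 (stack(B, C)) [no-op]: towers=[C/A/D/B; E] holding=F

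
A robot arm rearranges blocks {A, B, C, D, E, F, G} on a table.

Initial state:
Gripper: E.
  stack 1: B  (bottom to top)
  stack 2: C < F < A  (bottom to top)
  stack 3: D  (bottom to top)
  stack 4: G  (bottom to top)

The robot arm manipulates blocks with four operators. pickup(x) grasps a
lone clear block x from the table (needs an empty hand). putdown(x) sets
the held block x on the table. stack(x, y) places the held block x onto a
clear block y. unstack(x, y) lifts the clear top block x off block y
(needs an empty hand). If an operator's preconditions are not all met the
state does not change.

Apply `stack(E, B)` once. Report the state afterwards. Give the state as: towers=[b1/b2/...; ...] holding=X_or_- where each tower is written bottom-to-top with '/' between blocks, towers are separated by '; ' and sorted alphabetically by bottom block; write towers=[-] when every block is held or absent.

towers=[B/E; C/F/A; D; G] holding=-

before: towers=[B; C/F/A; D; G] holding=E
pre[stack(E, B)]: holding(E) yes, clear(B) yes, E≠B yes
all met → apply stack(E, B)
after:  towers=[B/E; C/F/A; D; G] holding=-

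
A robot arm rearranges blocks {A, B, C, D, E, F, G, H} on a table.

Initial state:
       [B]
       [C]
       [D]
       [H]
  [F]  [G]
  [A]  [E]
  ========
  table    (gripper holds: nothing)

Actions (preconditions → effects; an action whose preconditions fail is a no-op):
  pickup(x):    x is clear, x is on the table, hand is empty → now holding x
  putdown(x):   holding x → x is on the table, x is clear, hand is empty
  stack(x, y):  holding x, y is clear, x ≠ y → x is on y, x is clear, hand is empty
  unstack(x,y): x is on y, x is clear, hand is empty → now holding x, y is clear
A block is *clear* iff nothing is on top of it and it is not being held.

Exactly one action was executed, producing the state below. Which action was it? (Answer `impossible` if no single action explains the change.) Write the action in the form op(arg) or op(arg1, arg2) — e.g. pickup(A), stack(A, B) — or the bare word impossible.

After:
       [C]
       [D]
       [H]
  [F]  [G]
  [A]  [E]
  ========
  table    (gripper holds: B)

target: towers=[A/F; E/G/H/D/C] holding=B
     unstack(B, C) → towers=[A/F; E/G/H/D/C] holding=B  ← match
     unstack(F, A) → towers=[A; E/G/H/D/C/B] holding=F

unstack(B, C)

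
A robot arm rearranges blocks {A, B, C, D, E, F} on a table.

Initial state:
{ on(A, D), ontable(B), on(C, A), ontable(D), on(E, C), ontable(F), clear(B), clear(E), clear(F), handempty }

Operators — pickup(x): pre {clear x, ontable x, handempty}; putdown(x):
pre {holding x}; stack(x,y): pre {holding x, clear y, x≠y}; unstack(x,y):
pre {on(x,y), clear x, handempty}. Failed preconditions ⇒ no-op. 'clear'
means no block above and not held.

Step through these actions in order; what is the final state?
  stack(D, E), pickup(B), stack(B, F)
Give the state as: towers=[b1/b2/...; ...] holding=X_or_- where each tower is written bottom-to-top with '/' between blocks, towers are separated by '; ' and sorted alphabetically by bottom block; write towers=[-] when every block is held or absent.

step 1 (stack(D, E)) [no-op]: towers=[B; D/A/C/E; F] holding=-
step 2 (pickup(B)): towers=[D/A/C/E; F] holding=B
step 3 (stack(B, F)): towers=[D/A/C/E; F/B] holding=-

towers=[D/A/C/E; F/B] holding=-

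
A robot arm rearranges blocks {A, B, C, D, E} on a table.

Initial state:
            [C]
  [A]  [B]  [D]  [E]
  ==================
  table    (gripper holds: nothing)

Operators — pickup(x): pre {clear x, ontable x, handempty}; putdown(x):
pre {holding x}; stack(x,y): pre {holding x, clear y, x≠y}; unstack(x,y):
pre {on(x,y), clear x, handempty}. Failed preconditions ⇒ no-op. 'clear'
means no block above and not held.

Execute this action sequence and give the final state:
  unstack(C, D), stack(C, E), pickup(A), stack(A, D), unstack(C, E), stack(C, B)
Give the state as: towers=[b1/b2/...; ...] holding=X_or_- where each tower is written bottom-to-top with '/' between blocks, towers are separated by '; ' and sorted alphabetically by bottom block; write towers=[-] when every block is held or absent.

step 1 (unstack(C, D)): towers=[A; B; D; E] holding=C
step 2 (stack(C, E)): towers=[A; B; D; E/C] holding=-
step 3 (pickup(A)): towers=[B; D; E/C] holding=A
step 4 (stack(A, D)): towers=[B; D/A; E/C] holding=-
step 5 (unstack(C, E)): towers=[B; D/A; E] holding=C
step 6 (stack(C, B)): towers=[B/C; D/A; E] holding=-

towers=[B/C; D/A; E] holding=-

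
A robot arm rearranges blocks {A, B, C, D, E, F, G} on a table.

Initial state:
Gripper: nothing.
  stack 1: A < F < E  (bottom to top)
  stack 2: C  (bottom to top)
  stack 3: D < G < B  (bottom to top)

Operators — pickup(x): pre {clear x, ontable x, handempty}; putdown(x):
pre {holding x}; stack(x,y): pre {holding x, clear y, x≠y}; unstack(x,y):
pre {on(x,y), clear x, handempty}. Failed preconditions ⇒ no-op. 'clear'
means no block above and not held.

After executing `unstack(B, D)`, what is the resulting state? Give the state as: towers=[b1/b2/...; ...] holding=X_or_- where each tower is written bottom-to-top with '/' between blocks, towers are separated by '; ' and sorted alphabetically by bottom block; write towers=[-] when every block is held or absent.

towers=[A/F/E; C; D/G/B] holding=-

before: towers=[A/F/E; C; D/G/B] holding=-
pre[unstack(B, D)]: on(B,D) no, clear(B) yes, handempty yes
on(B,D) unmet → unstack(B, D) is a no-op
after:  towers=[A/F/E; C; D/G/B] holding=-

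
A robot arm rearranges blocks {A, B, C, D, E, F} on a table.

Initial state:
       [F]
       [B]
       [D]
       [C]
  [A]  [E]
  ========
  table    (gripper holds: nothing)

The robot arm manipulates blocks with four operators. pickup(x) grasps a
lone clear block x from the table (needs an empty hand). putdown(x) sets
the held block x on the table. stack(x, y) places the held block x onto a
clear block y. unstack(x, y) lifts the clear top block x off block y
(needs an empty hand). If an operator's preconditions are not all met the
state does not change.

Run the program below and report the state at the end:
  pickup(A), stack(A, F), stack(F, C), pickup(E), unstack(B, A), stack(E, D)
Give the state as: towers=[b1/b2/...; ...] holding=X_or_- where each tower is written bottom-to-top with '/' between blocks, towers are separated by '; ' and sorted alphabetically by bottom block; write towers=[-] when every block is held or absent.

towers=[E/C/D/B/F/A] holding=-

step 1 (pickup(A)): towers=[E/C/D/B/F] holding=A
step 2 (stack(A, F)): towers=[E/C/D/B/F/A] holding=-
step 3 (stack(F, C)) [no-op]: towers=[E/C/D/B/F/A] holding=-
step 4 (pickup(E)) [no-op]: towers=[E/C/D/B/F/A] holding=-
step 5 (unstack(B, A)) [no-op]: towers=[E/C/D/B/F/A] holding=-
step 6 (stack(E, D)) [no-op]: towers=[E/C/D/B/F/A] holding=-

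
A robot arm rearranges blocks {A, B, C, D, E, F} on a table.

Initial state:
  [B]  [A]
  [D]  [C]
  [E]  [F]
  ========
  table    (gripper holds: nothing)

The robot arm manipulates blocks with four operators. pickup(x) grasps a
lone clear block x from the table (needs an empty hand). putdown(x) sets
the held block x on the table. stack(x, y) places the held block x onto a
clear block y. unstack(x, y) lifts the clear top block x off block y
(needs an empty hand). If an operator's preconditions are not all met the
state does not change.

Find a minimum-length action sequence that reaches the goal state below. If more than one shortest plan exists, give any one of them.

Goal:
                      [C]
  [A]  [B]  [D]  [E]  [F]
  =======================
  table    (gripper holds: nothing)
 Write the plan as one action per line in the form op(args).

unstack(B, D)
putdown(B)
unstack(D, E)
putdown(D)
unstack(A, C)
putdown(A)

step 1 (unstack(B, D)): towers=[E/D; F/C/A] holding=B
step 2 (putdown(B)): towers=[B; E/D; F/C/A] holding=-
step 3 (unstack(D, E)): towers=[B; E; F/C/A] holding=D
step 4 (putdown(D)): towers=[B; D; E; F/C/A] holding=-
step 5 (unstack(A, C)): towers=[B; D; E; F/C] holding=A
step 6 (putdown(A)): towers=[A; B; D; E; F/C] holding=-
goal check: towers=[A; B; D; E; F/C] holding=- — reached (length 6, optimal by BFS)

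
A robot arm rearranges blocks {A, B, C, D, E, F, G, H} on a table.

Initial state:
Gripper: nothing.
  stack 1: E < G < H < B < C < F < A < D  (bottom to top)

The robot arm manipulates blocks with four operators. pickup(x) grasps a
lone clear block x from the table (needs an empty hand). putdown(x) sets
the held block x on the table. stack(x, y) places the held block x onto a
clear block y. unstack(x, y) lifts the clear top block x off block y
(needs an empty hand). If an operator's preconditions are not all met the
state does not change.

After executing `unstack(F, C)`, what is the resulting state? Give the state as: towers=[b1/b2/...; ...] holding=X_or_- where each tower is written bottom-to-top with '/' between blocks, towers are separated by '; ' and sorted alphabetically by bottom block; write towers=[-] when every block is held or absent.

before: towers=[E/G/H/B/C/F/A/D] holding=-
pre[unstack(F, C)]: on(F,C) ✓, clear(F) ✗, handempty ✓
clear(F) unmet → unstack(F, C) is a no-op
after:  towers=[E/G/H/B/C/F/A/D] holding=-

towers=[E/G/H/B/C/F/A/D] holding=-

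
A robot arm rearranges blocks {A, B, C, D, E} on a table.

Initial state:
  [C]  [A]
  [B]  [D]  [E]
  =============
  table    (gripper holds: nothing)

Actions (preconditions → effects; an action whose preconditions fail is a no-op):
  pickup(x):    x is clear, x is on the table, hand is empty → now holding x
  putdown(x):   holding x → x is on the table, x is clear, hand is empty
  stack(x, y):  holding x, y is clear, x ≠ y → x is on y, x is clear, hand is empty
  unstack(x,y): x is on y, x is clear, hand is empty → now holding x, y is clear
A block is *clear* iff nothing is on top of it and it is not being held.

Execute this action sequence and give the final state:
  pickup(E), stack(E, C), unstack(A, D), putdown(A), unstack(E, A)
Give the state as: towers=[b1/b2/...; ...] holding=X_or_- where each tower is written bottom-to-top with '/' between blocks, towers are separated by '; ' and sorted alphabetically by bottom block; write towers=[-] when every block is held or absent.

towers=[A; B/C/E; D] holding=-

step 1 (pickup(E)): towers=[B/C; D/A] holding=E
step 2 (stack(E, C)): towers=[B/C/E; D/A] holding=-
step 3 (unstack(A, D)): towers=[B/C/E; D] holding=A
step 4 (putdown(A)): towers=[A; B/C/E; D] holding=-
step 5 (unstack(E, A)) [no-op]: towers=[A; B/C/E; D] holding=-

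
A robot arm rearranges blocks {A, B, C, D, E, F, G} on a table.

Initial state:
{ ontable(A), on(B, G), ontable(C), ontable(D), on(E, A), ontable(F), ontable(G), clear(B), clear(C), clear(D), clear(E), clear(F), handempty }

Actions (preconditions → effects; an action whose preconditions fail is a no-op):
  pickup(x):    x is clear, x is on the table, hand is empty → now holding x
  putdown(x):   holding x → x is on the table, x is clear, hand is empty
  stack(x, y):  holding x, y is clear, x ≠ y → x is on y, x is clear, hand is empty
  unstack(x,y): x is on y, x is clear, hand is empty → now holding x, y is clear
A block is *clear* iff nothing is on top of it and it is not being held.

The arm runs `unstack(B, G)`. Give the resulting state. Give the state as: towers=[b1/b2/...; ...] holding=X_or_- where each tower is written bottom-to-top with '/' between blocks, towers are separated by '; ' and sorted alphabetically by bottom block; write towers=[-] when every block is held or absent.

before: towers=[A/E; C; D; F; G/B] holding=-
pre[unstack(B, G)]: on(B,G) ✓, clear(B) ✓, handempty ✓
all met → apply unstack(B, G)
after:  towers=[A/E; C; D; F; G] holding=B

towers=[A/E; C; D; F; G] holding=B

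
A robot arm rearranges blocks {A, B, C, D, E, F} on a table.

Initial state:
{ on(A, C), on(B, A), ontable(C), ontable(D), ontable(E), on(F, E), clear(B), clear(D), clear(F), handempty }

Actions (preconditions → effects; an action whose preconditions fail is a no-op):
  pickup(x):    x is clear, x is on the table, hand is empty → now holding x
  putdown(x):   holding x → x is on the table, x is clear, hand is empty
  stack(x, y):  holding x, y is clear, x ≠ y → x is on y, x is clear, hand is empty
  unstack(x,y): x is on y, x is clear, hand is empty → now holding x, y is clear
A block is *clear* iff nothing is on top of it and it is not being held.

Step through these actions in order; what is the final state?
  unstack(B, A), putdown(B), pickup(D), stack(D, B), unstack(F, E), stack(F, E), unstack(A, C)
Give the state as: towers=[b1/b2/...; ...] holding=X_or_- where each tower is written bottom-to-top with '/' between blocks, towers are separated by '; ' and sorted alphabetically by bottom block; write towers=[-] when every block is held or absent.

towers=[B/D; C; E/F] holding=A

step 1 (unstack(B, A)): towers=[C/A; D; E/F] holding=B
step 2 (putdown(B)): towers=[B; C/A; D; E/F] holding=-
step 3 (pickup(D)): towers=[B; C/A; E/F] holding=D
step 4 (stack(D, B)): towers=[B/D; C/A; E/F] holding=-
step 5 (unstack(F, E)): towers=[B/D; C/A; E] holding=F
step 6 (stack(F, E)): towers=[B/D; C/A; E/F] holding=-
step 7 (unstack(A, C)): towers=[B/D; C; E/F] holding=A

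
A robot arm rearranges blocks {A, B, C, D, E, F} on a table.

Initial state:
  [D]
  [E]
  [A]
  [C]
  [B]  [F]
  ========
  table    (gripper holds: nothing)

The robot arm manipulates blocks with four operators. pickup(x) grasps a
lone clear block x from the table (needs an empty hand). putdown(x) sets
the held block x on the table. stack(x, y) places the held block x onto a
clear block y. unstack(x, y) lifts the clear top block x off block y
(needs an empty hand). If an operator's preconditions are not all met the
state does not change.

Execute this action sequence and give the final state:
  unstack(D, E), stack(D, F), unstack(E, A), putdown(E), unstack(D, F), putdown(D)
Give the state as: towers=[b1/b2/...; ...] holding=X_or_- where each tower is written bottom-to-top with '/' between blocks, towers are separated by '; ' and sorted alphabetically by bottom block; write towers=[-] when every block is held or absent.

step 1 (unstack(D, E)): towers=[B/C/A/E; F] holding=D
step 2 (stack(D, F)): towers=[B/C/A/E; F/D] holding=-
step 3 (unstack(E, A)): towers=[B/C/A; F/D] holding=E
step 4 (putdown(E)): towers=[B/C/A; E; F/D] holding=-
step 5 (unstack(D, F)): towers=[B/C/A; E; F] holding=D
step 6 (putdown(D)): towers=[B/C/A; D; E; F] holding=-

towers=[B/C/A; D; E; F] holding=-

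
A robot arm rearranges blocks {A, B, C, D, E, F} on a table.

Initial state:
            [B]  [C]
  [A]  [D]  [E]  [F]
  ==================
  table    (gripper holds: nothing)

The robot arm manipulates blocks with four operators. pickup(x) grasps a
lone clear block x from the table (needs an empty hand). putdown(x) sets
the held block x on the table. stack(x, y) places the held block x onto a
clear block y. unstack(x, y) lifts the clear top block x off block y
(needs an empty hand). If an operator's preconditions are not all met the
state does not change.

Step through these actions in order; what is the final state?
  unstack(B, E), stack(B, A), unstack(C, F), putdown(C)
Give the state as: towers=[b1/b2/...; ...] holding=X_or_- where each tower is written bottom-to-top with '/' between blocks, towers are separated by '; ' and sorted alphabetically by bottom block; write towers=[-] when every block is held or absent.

step 1 (unstack(B, E)): towers=[A; D; E; F/C] holding=B
step 2 (stack(B, A)): towers=[A/B; D; E; F/C] holding=-
step 3 (unstack(C, F)): towers=[A/B; D; E; F] holding=C
step 4 (putdown(C)): towers=[A/B; C; D; E; F] holding=-

towers=[A/B; C; D; E; F] holding=-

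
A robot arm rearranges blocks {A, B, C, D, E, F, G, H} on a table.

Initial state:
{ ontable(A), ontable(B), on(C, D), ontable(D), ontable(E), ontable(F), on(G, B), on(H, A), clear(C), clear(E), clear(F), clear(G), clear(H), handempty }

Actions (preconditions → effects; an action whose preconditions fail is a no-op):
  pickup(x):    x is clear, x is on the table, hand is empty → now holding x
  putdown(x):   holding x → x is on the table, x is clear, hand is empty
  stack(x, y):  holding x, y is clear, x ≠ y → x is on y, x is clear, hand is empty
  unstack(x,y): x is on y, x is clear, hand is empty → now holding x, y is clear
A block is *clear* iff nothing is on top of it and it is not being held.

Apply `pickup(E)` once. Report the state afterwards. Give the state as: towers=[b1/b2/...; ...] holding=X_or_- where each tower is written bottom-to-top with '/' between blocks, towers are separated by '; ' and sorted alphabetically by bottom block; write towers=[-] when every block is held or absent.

before: towers=[A/H; B/G; D/C; E; F] holding=-
pre[pickup(E)]: clear(E) ✓, ontable(E) ✓, handempty ✓
all met → apply pickup(E)
after:  towers=[A/H; B/G; D/C; F] holding=E

towers=[A/H; B/G; D/C; F] holding=E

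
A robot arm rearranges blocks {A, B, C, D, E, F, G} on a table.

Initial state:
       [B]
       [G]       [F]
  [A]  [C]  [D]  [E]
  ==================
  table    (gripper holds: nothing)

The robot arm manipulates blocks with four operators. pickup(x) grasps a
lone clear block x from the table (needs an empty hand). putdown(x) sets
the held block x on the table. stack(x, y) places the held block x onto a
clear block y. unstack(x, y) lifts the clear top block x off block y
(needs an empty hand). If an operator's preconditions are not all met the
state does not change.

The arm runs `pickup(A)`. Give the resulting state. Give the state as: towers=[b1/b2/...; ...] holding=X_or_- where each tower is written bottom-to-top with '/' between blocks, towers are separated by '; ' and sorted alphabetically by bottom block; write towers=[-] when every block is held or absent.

before: towers=[A; C/G/B; D; E/F] holding=-
pre[pickup(A)]: clear(A) ✓, ontable(A) ✓, handempty ✓
all met → apply pickup(A)
after:  towers=[C/G/B; D; E/F] holding=A

towers=[C/G/B; D; E/F] holding=A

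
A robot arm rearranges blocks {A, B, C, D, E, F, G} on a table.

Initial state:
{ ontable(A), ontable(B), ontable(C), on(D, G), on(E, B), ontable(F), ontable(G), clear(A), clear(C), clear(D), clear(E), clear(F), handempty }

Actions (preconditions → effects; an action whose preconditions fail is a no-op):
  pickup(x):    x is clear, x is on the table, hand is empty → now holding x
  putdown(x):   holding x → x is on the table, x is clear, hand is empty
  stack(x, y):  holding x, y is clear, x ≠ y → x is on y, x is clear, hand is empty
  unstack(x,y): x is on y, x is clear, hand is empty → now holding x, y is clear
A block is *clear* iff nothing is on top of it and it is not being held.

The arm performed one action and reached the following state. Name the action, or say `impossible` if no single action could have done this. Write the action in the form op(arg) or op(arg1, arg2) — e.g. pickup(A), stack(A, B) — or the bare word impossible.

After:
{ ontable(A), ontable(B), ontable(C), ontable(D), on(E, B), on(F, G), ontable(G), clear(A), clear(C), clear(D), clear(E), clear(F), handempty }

target: towers=[A; B/E; C; D; G/F] holding=-
         pickup(F) → towers=[A; B/E; C; G/D] holding=F
     unstack(D, G) → towers=[A; B/E; C; F; G] holding=D
         pickup(A) → towers=[B/E; C; F; G/D] holding=A
     unstack(E, B) → towers=[A; B; C; F; G/D] holding=E
         pickup(C) → towers=[A; B/E; F; G/D] holding=C
none of the 5 applicable actions match → impossible

impossible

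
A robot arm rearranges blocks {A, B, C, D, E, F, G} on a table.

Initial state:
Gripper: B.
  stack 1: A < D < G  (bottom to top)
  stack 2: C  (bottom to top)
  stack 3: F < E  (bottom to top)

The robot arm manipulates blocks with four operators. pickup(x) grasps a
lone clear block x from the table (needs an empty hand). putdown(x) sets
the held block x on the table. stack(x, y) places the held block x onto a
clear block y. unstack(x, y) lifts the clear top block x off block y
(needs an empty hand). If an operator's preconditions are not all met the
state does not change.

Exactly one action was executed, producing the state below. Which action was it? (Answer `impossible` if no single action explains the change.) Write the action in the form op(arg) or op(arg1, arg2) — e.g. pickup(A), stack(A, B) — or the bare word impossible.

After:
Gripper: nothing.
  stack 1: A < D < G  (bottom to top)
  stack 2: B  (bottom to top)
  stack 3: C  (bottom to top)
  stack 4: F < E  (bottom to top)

target: towers=[A/D/G; B; C; F/E] holding=-
        putdown(B) → towers=[A/D/G; B; C; F/E] holding=-  ← match
       stack(B, G) → towers=[A/D/G/B; C; F/E] holding=-
       stack(B, E) → towers=[A/D/G; C; F/E/B] holding=-
       stack(B, C) → towers=[A/D/G; C/B; F/E] holding=-

putdown(B)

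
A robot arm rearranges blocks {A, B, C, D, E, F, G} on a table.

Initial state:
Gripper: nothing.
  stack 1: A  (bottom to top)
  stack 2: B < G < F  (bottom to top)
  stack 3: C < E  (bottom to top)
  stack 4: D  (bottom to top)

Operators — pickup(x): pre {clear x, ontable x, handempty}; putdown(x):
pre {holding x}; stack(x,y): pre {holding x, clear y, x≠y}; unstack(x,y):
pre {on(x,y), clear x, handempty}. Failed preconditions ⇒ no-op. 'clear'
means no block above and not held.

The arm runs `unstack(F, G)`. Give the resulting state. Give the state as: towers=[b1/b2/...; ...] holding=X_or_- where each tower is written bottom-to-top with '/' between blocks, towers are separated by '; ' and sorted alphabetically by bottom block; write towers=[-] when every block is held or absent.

before: towers=[A; B/G/F; C/E; D] holding=-
pre[unstack(F, G)]: on(F,G) ok, clear(F) ok, handempty ok
all met → apply unstack(F, G)
after:  towers=[A; B/G; C/E; D] holding=F

towers=[A; B/G; C/E; D] holding=F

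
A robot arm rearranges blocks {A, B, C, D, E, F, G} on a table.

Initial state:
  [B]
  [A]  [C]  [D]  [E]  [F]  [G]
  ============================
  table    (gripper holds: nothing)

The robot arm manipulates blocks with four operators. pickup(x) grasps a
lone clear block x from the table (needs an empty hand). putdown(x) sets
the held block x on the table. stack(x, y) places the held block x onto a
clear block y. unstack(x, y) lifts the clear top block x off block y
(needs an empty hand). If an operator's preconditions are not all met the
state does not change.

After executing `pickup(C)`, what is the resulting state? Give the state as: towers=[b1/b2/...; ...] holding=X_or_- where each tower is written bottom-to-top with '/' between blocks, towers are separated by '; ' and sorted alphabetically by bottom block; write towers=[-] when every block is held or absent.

before: towers=[A/B; C; D; E; F; G] holding=-
pre[pickup(C)]: clear(C) ok, ontable(C) ok, handempty ok
all met → apply pickup(C)
after:  towers=[A/B; D; E; F; G] holding=C

towers=[A/B; D; E; F; G] holding=C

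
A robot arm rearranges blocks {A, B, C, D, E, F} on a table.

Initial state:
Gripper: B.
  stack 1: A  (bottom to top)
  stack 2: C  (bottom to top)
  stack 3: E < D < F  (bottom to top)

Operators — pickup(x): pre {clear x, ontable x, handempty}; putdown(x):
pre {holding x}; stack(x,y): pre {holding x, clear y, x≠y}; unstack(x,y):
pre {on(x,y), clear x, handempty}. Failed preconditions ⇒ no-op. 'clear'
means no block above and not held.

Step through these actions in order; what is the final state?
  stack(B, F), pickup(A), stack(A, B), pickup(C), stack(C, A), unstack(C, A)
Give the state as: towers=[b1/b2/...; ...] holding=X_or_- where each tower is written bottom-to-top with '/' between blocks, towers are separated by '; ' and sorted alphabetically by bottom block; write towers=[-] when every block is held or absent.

towers=[E/D/F/B/A] holding=C

step 1 (stack(B, F)): towers=[A; C; E/D/F/B] holding=-
step 2 (pickup(A)): towers=[C; E/D/F/B] holding=A
step 3 (stack(A, B)): towers=[C; E/D/F/B/A] holding=-
step 4 (pickup(C)): towers=[E/D/F/B/A] holding=C
step 5 (stack(C, A)): towers=[E/D/F/B/A/C] holding=-
step 6 (unstack(C, A)): towers=[E/D/F/B/A] holding=C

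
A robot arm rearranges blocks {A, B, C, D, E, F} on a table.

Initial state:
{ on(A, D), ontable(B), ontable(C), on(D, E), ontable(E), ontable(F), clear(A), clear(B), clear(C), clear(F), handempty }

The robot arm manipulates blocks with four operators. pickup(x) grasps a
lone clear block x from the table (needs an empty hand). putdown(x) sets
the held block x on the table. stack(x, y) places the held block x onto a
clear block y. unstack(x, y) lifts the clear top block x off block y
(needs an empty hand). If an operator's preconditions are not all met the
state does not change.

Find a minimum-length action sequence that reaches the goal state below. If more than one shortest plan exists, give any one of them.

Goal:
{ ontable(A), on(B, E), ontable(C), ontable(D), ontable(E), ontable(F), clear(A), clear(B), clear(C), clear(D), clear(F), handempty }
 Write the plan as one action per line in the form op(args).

step 1 (unstack(A, D)): towers=[B; C; E/D; F] holding=A
step 2 (putdown(A)): towers=[A; B; C; E/D; F] holding=-
step 3 (unstack(D, E)): towers=[A; B; C; E; F] holding=D
step 4 (putdown(D)): towers=[A; B; C; D; E; F] holding=-
step 5 (pickup(B)): towers=[A; C; D; E; F] holding=B
step 6 (stack(B, E)): towers=[A; C; D; E/B; F] holding=-
goal check: towers=[A; C; D; E/B; F] holding=- — reached (length 6, optimal by BFS)

unstack(A, D)
putdown(A)
unstack(D, E)
putdown(D)
pickup(B)
stack(B, E)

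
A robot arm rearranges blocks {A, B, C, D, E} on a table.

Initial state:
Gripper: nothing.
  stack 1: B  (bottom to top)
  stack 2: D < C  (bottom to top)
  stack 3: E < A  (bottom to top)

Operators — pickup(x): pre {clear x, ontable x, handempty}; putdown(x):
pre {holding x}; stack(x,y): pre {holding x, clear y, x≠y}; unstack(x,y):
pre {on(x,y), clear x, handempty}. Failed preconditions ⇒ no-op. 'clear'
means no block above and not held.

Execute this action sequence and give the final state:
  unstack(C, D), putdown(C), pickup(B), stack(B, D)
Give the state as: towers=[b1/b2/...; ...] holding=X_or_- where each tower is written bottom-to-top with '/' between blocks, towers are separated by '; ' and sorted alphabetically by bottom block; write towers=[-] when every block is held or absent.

towers=[C; D/B; E/A] holding=-

step 1 (unstack(C, D)): towers=[B; D; E/A] holding=C
step 2 (putdown(C)): towers=[B; C; D; E/A] holding=-
step 3 (pickup(B)): towers=[C; D; E/A] holding=B
step 4 (stack(B, D)): towers=[C; D/B; E/A] holding=-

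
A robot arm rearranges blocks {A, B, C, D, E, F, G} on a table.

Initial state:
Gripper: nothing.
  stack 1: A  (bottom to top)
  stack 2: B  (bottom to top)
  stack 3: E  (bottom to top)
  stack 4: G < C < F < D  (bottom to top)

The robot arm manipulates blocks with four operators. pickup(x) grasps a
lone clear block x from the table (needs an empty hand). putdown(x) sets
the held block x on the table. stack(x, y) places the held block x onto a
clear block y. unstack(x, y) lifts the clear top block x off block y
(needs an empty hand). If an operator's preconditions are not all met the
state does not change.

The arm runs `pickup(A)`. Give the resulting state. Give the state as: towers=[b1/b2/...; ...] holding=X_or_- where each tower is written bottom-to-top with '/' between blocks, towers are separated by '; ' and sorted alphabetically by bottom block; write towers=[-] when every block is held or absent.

before: towers=[A; B; E; G/C/F/D] holding=-
pre[pickup(A)]: clear(A) ok, ontable(A) ok, handempty ok
all met → apply pickup(A)
after:  towers=[B; E; G/C/F/D] holding=A

towers=[B; E; G/C/F/D] holding=A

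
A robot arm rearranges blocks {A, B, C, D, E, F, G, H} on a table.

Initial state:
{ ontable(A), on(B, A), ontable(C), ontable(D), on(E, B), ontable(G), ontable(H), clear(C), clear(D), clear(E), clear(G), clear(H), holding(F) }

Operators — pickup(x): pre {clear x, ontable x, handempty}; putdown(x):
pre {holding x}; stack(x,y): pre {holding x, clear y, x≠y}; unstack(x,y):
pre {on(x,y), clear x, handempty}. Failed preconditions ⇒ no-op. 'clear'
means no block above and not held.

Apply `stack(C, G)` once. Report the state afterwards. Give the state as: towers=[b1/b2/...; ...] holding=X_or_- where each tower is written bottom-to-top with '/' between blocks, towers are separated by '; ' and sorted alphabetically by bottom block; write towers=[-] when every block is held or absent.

before: towers=[A/B/E; C; D; G; H] holding=F
pre[stack(C, G)]: holding(C) no, clear(G) yes, C≠G yes
holding(C) unmet → stack(C, G) is a no-op
after:  towers=[A/B/E; C; D; G; H] holding=F

towers=[A/B/E; C; D; G; H] holding=F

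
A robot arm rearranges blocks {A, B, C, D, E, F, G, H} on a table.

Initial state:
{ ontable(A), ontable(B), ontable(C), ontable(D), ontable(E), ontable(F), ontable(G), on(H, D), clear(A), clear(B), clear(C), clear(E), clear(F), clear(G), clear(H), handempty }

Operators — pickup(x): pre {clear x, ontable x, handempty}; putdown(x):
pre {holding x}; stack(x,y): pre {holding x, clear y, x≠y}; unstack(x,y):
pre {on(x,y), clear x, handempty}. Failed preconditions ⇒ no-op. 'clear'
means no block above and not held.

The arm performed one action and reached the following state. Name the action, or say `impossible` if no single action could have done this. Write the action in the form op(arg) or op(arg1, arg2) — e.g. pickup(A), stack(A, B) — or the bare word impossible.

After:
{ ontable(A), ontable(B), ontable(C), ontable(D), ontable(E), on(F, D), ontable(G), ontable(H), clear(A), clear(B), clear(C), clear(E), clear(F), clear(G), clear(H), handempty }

impossible

target: towers=[A; B; C; D/F; E; G; H] holding=-
         pickup(G) → towers=[A; B; C; D/H; E; F] holding=G
         pickup(A) → towers=[B; C; D/H; E; F; G] holding=A
         pickup(E) → towers=[A; B; C; D/H; F; G] holding=E
     unstack(H, D) → towers=[A; B; C; D; E; F; G] holding=H
         pickup(B) → towers=[A; C; D/H; E; F; G] holding=B
         pickup(F) → towers=[A; B; C; D/H; E; G] holding=F
         pickup(C) → towers=[A; B; D/H; E; F; G] holding=C
none of the 7 applicable actions match → impossible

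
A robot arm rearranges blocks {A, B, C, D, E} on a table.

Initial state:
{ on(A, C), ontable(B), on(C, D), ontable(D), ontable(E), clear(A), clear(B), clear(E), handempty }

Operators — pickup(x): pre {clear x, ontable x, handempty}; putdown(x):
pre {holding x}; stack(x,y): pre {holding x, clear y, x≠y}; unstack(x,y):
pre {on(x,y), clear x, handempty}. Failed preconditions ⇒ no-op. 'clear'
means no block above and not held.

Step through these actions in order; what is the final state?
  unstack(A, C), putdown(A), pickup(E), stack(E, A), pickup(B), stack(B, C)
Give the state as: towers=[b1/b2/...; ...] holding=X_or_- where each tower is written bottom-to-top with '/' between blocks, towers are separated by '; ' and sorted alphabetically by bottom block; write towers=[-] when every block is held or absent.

towers=[A/E; D/C/B] holding=-

step 1 (unstack(A, C)): towers=[B; D/C; E] holding=A
step 2 (putdown(A)): towers=[A; B; D/C; E] holding=-
step 3 (pickup(E)): towers=[A; B; D/C] holding=E
step 4 (stack(E, A)): towers=[A/E; B; D/C] holding=-
step 5 (pickup(B)): towers=[A/E; D/C] holding=B
step 6 (stack(B, C)): towers=[A/E; D/C/B] holding=-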